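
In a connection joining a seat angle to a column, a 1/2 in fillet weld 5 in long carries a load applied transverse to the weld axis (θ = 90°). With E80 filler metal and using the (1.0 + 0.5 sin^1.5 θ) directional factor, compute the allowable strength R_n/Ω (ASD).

E80XX → F_EXX = 80 ksi.
t_e = 0.707 × 0.5 = 0.3535 in; A_we = 0.3535 × 5 = 1.767 in².
Directional factor: 1.0 + 0.5 sin^1.5(90°) = 1.5.
F_nw = 0.6 × 80 × 1.5 = 72 ksi.
R_n/Ω = (72 × 1.767) / 2.0 = 63.63 kip.

R_n/Ω ≈ 63.6 kip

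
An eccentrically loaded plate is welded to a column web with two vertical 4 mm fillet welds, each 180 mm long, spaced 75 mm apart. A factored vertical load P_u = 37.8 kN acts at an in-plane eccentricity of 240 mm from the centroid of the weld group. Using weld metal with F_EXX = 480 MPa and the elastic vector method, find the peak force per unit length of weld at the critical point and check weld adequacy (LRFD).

f_max ≈ 646 N/mm; NOT adequate

Total weld length L_w = 360 mm. Treat welds as unit-width lines.
Polar moment about centroid: J = 2[d³/12 + d(b/2)²] = 2[180³/12 + 180×37.5²] = 1478000 mm³.
Direct shear f_v = P/L_w = 37.8×10³ / 360 = 105 N/mm (vertical).
Torsion M = P·e = 37.8×10³ × 240 = 9072000 N·mm.
Critical point at (x, y) = (37.5, 90) from centroid. f_tx = M·y/J = 552.3 N/mm; f_ty = M·x/J = 230.1 N/mm.
Resultant f_max = √[f_tx² + (f_v + f_ty)²] = √[552.3² + (105 + 230.1)²] = 646.1 N/mm.
Capacity per unit length: φr_n = 0.75 × 0.6 × 480 × (0.707 × 4) = 610.8 N/mm.
646.1 > 610.8 → NOT adequate.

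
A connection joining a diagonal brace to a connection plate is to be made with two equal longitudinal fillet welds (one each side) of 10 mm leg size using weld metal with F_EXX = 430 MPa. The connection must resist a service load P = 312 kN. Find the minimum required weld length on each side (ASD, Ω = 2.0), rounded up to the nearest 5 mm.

Throat t_e = 0.707 × 10 = 7.07 mm.
r_n/Ω = (0.6 × 430 × 7.07) / 2.0 = 912 N/mm = 0.912 kN/mm.
L_req = P / (r_n/Ω) = 312 / 0.912 = 342.1 mm total.
Per side: 342.1 / 2 = 171 mm.
Round up → use L = 175 mm on each side.

L = 175 mm on each side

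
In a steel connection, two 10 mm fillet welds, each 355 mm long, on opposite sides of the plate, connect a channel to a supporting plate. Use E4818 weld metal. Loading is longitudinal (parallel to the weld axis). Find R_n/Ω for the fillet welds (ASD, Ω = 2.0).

E48XX → F_EXX = 480 MPa.
Effective throat t_e = 0.707 × 10 = 7.07 mm.
Total length L = 710 mm; A_we = 7.07 × 710 = 5020 mm².
F_nw = 0.6 F_EXX = 0.6 × 480 = 288 MPa.
R_n = 288 × 5020 × 10⁻³ = 1446 kN; R_n/Ω = 1446/2.0 = 722.8 kN.

R_n/Ω ≈ 723 kN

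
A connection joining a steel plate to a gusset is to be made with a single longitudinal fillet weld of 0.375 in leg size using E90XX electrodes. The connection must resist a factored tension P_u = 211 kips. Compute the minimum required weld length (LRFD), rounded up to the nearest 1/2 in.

L = 20 in

E90XX → F_EXX = 90 ksi.
Throat t_e = 0.707 × 0.375 = 0.2651 in.
φr_n = 0.75 × 0.6 × 90 × 0.2651 = 10.74 kips/in.
L_req = P_u / φr_n = 211 / 10.74 = 19.65 in total.
Round up → use L = 20 in.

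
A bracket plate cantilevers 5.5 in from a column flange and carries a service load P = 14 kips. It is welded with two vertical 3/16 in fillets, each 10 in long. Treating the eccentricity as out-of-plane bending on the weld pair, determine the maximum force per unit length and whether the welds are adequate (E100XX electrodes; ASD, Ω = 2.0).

E100XX → F_EXX = 100 ksi.
L_w = 2 × 10 = 20 in; section modulus (unit throat) S = 2 × L²/6 = 33.33 in².
Direct shear f_v = P/L_w = 14/20 = 0.7 kip/in.
Moment M = P × e = 14 × 5.5 = 77 kip·in; bending f_b = M/S = 2.31 kip/in.
f_max = √(f_v² + f_b²) = √(0.7² + 2.31²) = 2.414 kip/in.
r_n/Ω = (1/2.0) × 0.6 × 100 × (0.707 × 0.1875) = 3.977 kip/in → adequate.

f_max ≈ 2.41 kip/in; adequate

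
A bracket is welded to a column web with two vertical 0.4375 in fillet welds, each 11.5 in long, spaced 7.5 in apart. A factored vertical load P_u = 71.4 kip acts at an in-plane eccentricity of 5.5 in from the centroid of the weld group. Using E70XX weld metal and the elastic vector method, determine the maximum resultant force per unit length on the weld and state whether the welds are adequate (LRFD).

f_max ≈ 6.88 kip/in; adequate

E70XX → F_EXX = 70 ksi.
Total weld length L_w = 23 in. Treat welds as unit-width lines.
Polar moment about centroid: J = 2[d³/12 + d(b/2)²] = 2[11.5³/12 + 11.5×3.75²] = 576.9 in³.
Direct shear f_v = P/L_w = 71.4 / 23 = 3.104 kip/in (vertical).
Torsion M = P·e = 71.4 × 5.5 = 392.7 kip·in.
Critical point at (x, y) = (3.75, 5.75) from centroid. f_tx = M·y/J = 3.914 kip/in; f_ty = M·x/J = 2.553 kip/in.
Resultant f_max = √[f_tx² + (f_v + f_ty)²] = √[3.914² + (3.104 + 2.553)²] = 6.879 kip/in.
Capacity per unit length: φr_n = 0.75 × 0.6 × 70 × (0.707 × 0.4375) = 9.743 kip/in.
6.879 ≤ 9.743 → adequate.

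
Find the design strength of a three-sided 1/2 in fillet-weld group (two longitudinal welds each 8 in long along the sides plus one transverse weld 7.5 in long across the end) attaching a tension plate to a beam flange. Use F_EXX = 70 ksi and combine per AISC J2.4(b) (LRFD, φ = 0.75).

t_e = 0.707 × 0.5 = 0.3535 in.
R_nwl = 0.6 × 70 × 0.3535 × 16 = 237.6 kips (longitudinal, 2 welds).
R_nwt = 0.6 × 70 × 0.3535 × 7.5 = 111.4 kips (transverse, base value).
(i) R_nwl + R_nwt = 348.9 kips; (ii) 0.85 R_nwl + 1.5 R_nwt = 368.9 kips.
R_n = max = 368.9 kips [governs: (ii)]; φR_n = 276.7 kips.

φR_n ≈ 277 kips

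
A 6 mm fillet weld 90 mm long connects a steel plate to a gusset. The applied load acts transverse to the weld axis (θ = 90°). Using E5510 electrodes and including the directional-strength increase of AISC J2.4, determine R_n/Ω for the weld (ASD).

E55XX → F_EXX = 550 MPa.
t_e = 0.707 × 6 = 4.242 mm; A_we = 4.242 × 90 = 381.8 mm².
Directional factor: 1.0 + 0.5 sin^1.5(90°) = 1.5.
F_nw = 0.6 × 550 × 1.5 = 495 MPa.
R_n/Ω = (495 × 381.8) / 2.0 × 10⁻³ = 94.49 kN.

R_n/Ω ≈ 94.5 kN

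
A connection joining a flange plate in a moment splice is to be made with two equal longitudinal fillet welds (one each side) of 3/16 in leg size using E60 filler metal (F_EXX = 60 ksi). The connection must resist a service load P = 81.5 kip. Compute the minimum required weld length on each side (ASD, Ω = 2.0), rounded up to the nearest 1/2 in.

L = 17.5 in on each side

Throat t_e = 0.707 × 0.1875 = 0.1326 in.
r_n/Ω = (0.6 × 60 × 0.1326) / 2.0 = 2.386 kip/in.
L_req = P / (r_n/Ω) = 81.5 / 2.386 = 34.16 in total.
Per side: 34.16 / 2 = 17.08 in.
Round up → use L = 17.5 in on each side.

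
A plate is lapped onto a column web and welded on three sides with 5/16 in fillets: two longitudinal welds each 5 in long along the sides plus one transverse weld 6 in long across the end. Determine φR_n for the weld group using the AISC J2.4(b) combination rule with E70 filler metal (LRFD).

φR_n ≈ 122 kips

E70XX → F_EXX = 70 ksi.
t_e = 0.707 × 0.3125 = 0.2209 in.
R_nwl = 0.6 × 70 × 0.2209 × 10 = 92.79 kips (longitudinal, 2 welds).
R_nwt = 0.6 × 70 × 0.2209 × 6 = 55.68 kips (transverse, base value).
(i) R_nwl + R_nwt = 148.5 kips; (ii) 0.85 R_nwl + 1.5 R_nwt = 162.4 kips.
R_n = max = 162.4 kips [governs: (ii)]; φR_n = 121.8 kips.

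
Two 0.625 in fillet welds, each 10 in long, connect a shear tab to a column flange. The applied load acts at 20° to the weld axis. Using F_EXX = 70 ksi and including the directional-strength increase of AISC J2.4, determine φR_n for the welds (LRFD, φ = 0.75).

t_e = 0.707 × 0.625 = 0.4419 in; A_we = 0.4419 × 20 = 8.837 in².
Directional factor: 1.0 + 0.5 sin^1.5(20°) = 1.1.
F_nw = 0.6 × 70 × 1.1 = 46.2 ksi.
φR_n = 0.75 × 46.2 × 8.837 = 306.2 kips.

φR_n ≈ 306 kips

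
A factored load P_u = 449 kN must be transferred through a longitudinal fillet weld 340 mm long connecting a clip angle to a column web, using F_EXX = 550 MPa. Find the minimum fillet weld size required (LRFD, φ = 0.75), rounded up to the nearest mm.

w = 8 mm

Total weld length L = 340 mm.
Required throat t_e = P_u / (φ × 0.6 F_EXX × L) = 449 / (0.75 × 0.6 × 550 × 340 × 10⁻³) = 5.336 mm.
Required leg w = t_e / 0.707 = 7.547 mm → use 8 mm.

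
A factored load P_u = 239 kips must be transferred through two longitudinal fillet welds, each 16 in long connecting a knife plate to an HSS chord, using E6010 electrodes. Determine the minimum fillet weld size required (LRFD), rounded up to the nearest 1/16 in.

w = 7/16 in

E60XX → F_EXX = 60 ksi.
Total weld length L = 32 in.
Required throat t_e = P_u / (φ × 0.6 F_EXX × L) = 239 / (0.75 × 0.6 × 60 × 32) = 0.2766 in.
Required leg w = t_e / 0.707 = 0.3913 in → use 7/16 in.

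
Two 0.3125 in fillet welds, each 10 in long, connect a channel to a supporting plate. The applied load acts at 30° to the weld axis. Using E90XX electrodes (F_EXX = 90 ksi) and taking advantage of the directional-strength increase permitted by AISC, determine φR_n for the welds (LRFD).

t_e = 0.707 × 0.3125 = 0.2209 in; A_we = 0.2209 × 20 = 4.419 in².
Directional factor: 1.0 + 0.5 sin^1.5(30°) = 1.177.
F_nw = 0.6 × 90 × 1.177 = 63.55 ksi.
φR_n = 0.75 × 63.55 × 4.419 = 210.6 kip.

φR_n ≈ 211 kip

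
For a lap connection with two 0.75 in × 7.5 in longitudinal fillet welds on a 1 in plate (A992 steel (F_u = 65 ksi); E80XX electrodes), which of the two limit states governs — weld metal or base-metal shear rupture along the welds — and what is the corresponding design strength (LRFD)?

E80XX → F_EXX = 80 ksi.
t_e = 0.707 × 0.75 = 0.5302 in; L = 15 in.
Weld metal: φR_n = 0.75 × 0.6 × 80 × 0.5302 × 15 = 286.3 kip.
Base metal (shear rupture): φR_n = 0.75 × 0.6 × 65 × 1 × 15 = 438.8 kip.
Governing: weld metal.

φR_n ≈ 286 kip (weld metal governs)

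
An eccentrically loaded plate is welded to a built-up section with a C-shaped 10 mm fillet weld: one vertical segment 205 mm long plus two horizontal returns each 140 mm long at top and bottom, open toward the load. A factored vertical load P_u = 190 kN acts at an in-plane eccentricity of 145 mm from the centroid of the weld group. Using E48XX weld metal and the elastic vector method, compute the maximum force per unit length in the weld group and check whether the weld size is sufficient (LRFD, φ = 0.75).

E48XX → F_EXX = 480 MPa.
Total weld length L_w = 485 mm. Treat welds as unit-width lines.
Centroid: x̄ = 2×140×70 / 485 = 40.41 mm from the vertical weld.
Polar moment about centroid: J = I_x + I_y = [205³/12 + 2×140×102.5²] + [205×40.41² + 2(140³/12 + 140×29.59²)] = 4697000 mm³.
Direct shear f_v = P/L_w = 190×10³ / 485 = 391.8 N/mm (vertical).
Torsion M = P·e = 190×10³ × 145 = 27550000 N·mm.
Critical point at (x, y) = (99.59, 102.5) from centroid. f_tx = M·y/J = 601.2 N/mm; f_ty = M·x/J = 584.1 N/mm.
Resultant f_max = √[f_tx² + (f_v + f_ty)²] = √[601.2² + (391.8 + 584.1)²] = 1146 N/mm.
Capacity per unit length: φr_n = 0.75 × 0.6 × 480 × (0.707 × 10) = 1527 N/mm.
1146 ≤ 1527 → adequate.

f_max ≈ 1150 N/mm; adequate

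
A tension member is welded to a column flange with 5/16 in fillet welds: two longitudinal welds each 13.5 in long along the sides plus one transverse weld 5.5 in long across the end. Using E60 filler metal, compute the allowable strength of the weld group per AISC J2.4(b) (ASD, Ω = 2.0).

R_n/Ω ≈ 129 kip

E60XX → F_EXX = 60 ksi.
t_e = 0.707 × 0.3125 = 0.2209 in.
R_nwl = 0.6 × 60 × 0.2209 × 27 = 214.8 kip (longitudinal, 2 welds).
R_nwt = 0.6 × 60 × 0.2209 × 5.5 = 43.75 kip (transverse, base value).
(i) R_nwl + R_nwt = 258.5 kip; (ii) 0.85 R_nwl + 1.5 R_nwt = 248.2 kip.
R_n = max = 258.5 kip [governs: (i)]; R_n/Ω = 129.2 kip.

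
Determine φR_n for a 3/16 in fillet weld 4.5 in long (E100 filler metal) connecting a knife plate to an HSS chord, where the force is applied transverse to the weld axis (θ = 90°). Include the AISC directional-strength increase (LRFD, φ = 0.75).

φR_n ≈ 40.3 kips

E100XX → F_EXX = 100 ksi.
t_e = 0.707 × 0.1875 = 0.1326 in; A_we = 0.1326 × 4.5 = 0.5965 in².
Directional factor: 1.0 + 0.5 sin^1.5(90°) = 1.5.
F_nw = 0.6 × 100 × 1.5 = 90 ksi.
φR_n = 0.75 × 90 × 0.5965 = 40.27 kips.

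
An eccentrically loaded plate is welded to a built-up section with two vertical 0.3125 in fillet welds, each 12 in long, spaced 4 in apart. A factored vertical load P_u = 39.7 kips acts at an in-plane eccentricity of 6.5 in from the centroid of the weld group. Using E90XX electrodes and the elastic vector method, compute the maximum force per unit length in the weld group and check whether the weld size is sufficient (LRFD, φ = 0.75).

E90XX → F_EXX = 90 ksi.
Total weld length L_w = 24 in. Treat welds as unit-width lines.
Polar moment about centroid: J = 2[d³/12 + d(b/2)²] = 2[12³/12 + 12×2²] = 384 in³.
Direct shear f_v = P/L_w = 39.7 / 24 = 1.654 kip/in (vertical).
Torsion M = P·e = 39.7 × 6.5 = 258.05 kip·in.
Critical point at (x, y) = (2, 6) from centroid. f_tx = M·y/J = 4.032 kip/in; f_ty = M·x/J = 1.344 kip/in.
Resultant f_max = √[f_tx² + (f_v + f_ty)²] = √[4.032² + (1.654 + 1.344)²] = 5.025 kip/in.
Capacity per unit length: φr_n = 0.75 × 0.6 × 90 × (0.707 × 0.3125) = 8.948 kip/in.
5.025 ≤ 8.948 → adequate.

f_max ≈ 5.02 kip/in; adequate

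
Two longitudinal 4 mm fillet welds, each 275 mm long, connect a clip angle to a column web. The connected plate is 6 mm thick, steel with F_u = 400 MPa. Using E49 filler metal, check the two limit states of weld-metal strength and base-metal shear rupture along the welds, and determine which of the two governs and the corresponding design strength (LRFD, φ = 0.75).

E49XX → F_EXX = 490 MPa.
t_e = 0.707 × 4 = 2.828 mm; L = 550 mm.
Weld metal: φR_n = 0.75 × 0.6 × 490 × 2.828 × 550 × 10⁻³ = 343 kN.
Base metal (shear rupture): φR_n = 0.75 × 0.6 × 400 × 6 × 550 × 10⁻³ = 594 kN.
Governing: weld metal.

φR_n ≈ 343 kN (weld metal governs)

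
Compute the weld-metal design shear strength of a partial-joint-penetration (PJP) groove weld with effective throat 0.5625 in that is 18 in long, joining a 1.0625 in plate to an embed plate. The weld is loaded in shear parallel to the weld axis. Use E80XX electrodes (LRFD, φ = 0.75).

E80XX → F_EXX = 80 ksi.
Effective throat (given) t_e = 0.5625 in.
A_we = 0.5625 × 18 = 10.12 in².
F_nw = 0.6 F_EXX = 48 ksi.
φR_n = 0.75 × 48 × 10.12 = 364.5 kip.

φR_n ≈ 364 kip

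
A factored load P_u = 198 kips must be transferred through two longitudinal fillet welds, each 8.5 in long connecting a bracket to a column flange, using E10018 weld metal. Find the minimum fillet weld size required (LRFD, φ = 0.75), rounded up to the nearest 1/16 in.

E100XX → F_EXX = 100 ksi.
Total weld length L = 17 in.
Required throat t_e = P_u / (φ × 0.6 F_EXX × L) = 198 / (0.75 × 0.6 × 100 × 17) = 0.2588 in.
Required leg w = t_e / 0.707 = 0.3661 in → use 3/8 in.

w = 3/8 in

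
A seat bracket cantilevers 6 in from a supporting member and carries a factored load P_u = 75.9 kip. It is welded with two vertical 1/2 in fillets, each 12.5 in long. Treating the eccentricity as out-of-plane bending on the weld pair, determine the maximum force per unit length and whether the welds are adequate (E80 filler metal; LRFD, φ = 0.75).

f_max ≈ 9.26 kip/in; adequate

E80XX → F_EXX = 80 ksi.
L_w = 2 × 12.5 = 25 in; section modulus (unit throat) S = 2 × L²/6 = 52.08 in².
Direct shear f_v = P/L_w = 75.9/25 = 3.036 kip/in.
Moment M = P × e = 75.9 × 6 = 455.4 kip·in; bending f_b = M/S = 8.744 kip/in.
f_max = √(f_v² + f_b²) = √(3.036² + 8.744²) = 9.256 kip/in.
φr_n = 0.75 × 0.6 × 80 × (0.707 × 0.5) = 12.73 kip/in → adequate.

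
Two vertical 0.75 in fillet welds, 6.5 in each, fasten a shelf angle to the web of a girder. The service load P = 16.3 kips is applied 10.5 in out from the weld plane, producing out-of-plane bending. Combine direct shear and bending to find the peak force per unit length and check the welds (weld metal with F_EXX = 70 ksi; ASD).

L_w = 2 × 6.5 = 13 in; section modulus (unit throat) S = 2 × L²/6 = 14.08 in².
Direct shear f_v = P/L_w = 16.3/13 = 1.254 kip/in.
Moment M = P × e = 16.3 × 10.5 = 171.15 kip·in; bending f_b = M/S = 12.15 kip/in.
f_max = √(f_v² + f_b²) = √(1.254² + 12.15²) = 12.22 kip/in.
r_n/Ω = (1/2.0) × 0.6 × 70 × (0.707 × 0.75) = 11.14 kip/in → NOT adequate.

f_max ≈ 12.2 kip/in; NOT adequate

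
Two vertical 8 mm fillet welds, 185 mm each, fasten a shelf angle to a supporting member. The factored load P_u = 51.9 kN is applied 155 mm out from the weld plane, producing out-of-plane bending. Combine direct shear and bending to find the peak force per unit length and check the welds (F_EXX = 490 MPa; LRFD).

L_w = 2 × 185 = 370 mm; section modulus (unit throat) S = 2 × L²/6 = 11410 mm².
Direct shear f_v = P/L_w = 51.9×10³/370 = 140.3 N/mm.
Moment M = P × e = 51.9×10³ × 155 = 8044500 N·mm; bending f_b = M/S = 705.1 N/mm.
f_max = √(f_v² + f_b²) = √(140.3² + 705.1²) = 719 N/mm.
φr_n = 0.75 × 0.6 × 490 × (0.707 × 8) = 1247 N/mm → adequate.

f_max ≈ 719 N/mm; adequate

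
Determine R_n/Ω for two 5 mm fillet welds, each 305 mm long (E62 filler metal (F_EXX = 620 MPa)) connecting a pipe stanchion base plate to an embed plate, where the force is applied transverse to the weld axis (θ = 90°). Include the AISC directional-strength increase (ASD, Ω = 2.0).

R_n/Ω ≈ 602 kN

t_e = 0.707 × 5 = 3.535 mm; A_we = 3.535 × 610 = 2156 mm².
Directional factor: 1.0 + 0.5 sin^1.5(90°) = 1.5.
F_nw = 0.6 × 620 × 1.5 = 558 MPa.
R_n/Ω = (558 × 2156) / 2.0 × 10⁻³ = 601.6 kN.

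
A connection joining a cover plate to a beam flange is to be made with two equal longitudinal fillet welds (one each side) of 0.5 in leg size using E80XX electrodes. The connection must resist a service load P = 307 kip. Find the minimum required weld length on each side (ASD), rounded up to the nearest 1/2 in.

E80XX → F_EXX = 80 ksi.
Throat t_e = 0.707 × 0.5 = 0.3535 in.
r_n/Ω = (0.6 × 80 × 0.3535) / 2.0 = 8.484 kip/in.
L_req = P / (r_n/Ω) = 307 / 8.484 = 36.19 in total.
Per side: 36.19 / 2 = 18.09 in.
Round up → use L = 18.5 in on each side.

L = 18.5 in on each side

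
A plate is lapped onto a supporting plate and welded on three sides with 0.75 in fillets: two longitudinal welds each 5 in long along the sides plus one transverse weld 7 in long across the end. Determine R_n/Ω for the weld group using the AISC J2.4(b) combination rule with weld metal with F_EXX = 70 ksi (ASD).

t_e = 0.707 × 0.75 = 0.5302 in.
R_nwl = 0.6 × 70 × 0.5302 × 10 = 222.7 kip (longitudinal, 2 welds).
R_nwt = 0.6 × 70 × 0.5302 × 7 = 155.9 kip (transverse, base value).
(i) R_nwl + R_nwt = 378.6 kip; (ii) 0.85 R_nwl + 1.5 R_nwt = 423.1 kip.
R_n = max = 423.1 kip [governs: (ii)]; R_n/Ω = 211.6 kip.

R_n/Ω ≈ 212 kip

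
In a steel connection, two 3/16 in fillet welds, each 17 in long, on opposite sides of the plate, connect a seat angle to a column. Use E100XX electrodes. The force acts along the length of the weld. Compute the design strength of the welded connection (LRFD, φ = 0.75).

E100XX → F_EXX = 100 ksi.
Effective throat t_e = 0.707 × 0.1875 = 0.1326 in.
Total length L = 34 in; A_we = 0.1326 × 34 = 4.507 in².
F_nw = 0.6 F_EXX = 0.6 × 100 = 60 ksi.
φR_n = 0.75 × 60 × 4.507 = 202.8 kip.

φR_n ≈ 203 kip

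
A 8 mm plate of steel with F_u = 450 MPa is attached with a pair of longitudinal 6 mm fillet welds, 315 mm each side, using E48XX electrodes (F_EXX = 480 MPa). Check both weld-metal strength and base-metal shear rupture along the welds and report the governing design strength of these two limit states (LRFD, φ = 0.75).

t_e = 0.707 × 6 = 4.242 mm; L = 630 mm.
Weld metal: φR_n = 0.75 × 0.6 × 480 × 4.242 × 630 × 10⁻³ = 577.3 kN.
Base metal (shear rupture): φR_n = 0.75 × 0.6 × 450 × 8 × 630 × 10⁻³ = 1021 kN.
Governing: weld metal.

φR_n ≈ 577 kN (weld metal governs)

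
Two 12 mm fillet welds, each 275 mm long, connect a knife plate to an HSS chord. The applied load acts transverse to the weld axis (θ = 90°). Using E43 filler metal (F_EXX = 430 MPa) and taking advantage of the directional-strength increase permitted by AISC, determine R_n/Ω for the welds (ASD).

t_e = 0.707 × 12 = 8.484 mm; A_we = 8.484 × 550 = 4666 mm².
Directional factor: 1.0 + 0.5 sin^1.5(90°) = 1.5.
F_nw = 0.6 × 430 × 1.5 = 387 MPa.
R_n/Ω = (387 × 4666) / 2.0 × 10⁻³ = 902.9 kN.

R_n/Ω ≈ 903 kN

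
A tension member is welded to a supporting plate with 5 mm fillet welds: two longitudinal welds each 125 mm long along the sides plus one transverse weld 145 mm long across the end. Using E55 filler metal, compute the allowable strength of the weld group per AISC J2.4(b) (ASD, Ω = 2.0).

R_n/Ω ≈ 251 kN

E55XX → F_EXX = 550 MPa.
t_e = 0.707 × 5 = 3.535 mm.
R_nwl = 0.6 × 550 × 3.535 × 250 × 10⁻³ = 291.6 kN (longitudinal, 2 welds).
R_nwt = 0.6 × 550 × 3.535 × 145 × 10⁻³ = 169.1 kN (transverse, base value).
(i) R_nwl + R_nwt = 460.8 kN; (ii) 0.85 R_nwl + 1.5 R_nwt = 501.6 kN.
R_n = max = 501.6 kN [governs: (ii)]; R_n/Ω = 250.8 kN.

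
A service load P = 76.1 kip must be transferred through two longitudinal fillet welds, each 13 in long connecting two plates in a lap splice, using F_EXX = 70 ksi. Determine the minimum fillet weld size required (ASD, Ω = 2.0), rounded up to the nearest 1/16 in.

Total weld length L = 26 in.
Required throat t_e = P × Ω / (0.6 F_EXX × L) = 76.1 × 2.0 / (0.6 × 70 × 26) = 0.1394 in.
Required leg w = t_e / 0.707 = 0.1971 in → use 1/4 in.

w = 1/4 in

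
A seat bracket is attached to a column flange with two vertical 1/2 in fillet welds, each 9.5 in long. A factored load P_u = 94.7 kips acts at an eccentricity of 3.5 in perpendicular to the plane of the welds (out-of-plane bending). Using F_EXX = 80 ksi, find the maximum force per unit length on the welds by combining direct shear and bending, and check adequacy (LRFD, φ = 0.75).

L_w = 2 × 9.5 = 19 in; section modulus (unit throat) S = 2 × L²/6 = 30.08 in².
Direct shear f_v = P/L_w = 94.7/19 = 4.984 kip/in.
Moment M = P × e = 94.7 × 3.5 = 331.45 kip·in; bending f_b = M/S = 11.02 kip/in.
f_max = √(f_v² + f_b²) = √(4.984² + 11.02²) = 12.09 kip/in.
φr_n = 0.75 × 0.6 × 80 × (0.707 × 0.5) = 12.73 kip/in → adequate.

f_max ≈ 12.1 kip/in; adequate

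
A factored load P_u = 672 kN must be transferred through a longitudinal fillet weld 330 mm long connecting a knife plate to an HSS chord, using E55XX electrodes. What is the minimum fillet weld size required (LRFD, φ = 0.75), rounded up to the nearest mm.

E55XX → F_EXX = 550 MPa.
Total weld length L = 330 mm.
Required throat t_e = P_u / (φ × 0.6 F_EXX × L) = 672 / (0.75 × 0.6 × 550 × 330 × 10⁻³) = 8.228 mm.
Required leg w = t_e / 0.707 = 11.64 mm → use 12 mm.

w = 12 mm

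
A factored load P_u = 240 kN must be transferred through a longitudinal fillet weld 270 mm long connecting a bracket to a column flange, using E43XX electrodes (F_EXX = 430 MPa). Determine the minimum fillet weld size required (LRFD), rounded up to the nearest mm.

Total weld length L = 270 mm.
Required throat t_e = P_u / (φ × 0.6 F_EXX × L) = 240 / (0.75 × 0.6 × 430 × 270 × 10⁻³) = 4.594 mm.
Required leg w = t_e / 0.707 = 6.498 mm → use 7 mm.

w = 7 mm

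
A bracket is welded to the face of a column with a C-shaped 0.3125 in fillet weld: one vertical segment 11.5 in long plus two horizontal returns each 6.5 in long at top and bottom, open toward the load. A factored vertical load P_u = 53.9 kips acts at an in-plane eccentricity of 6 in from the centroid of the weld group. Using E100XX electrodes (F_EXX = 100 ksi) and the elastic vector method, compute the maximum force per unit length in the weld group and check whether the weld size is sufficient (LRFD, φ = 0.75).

Total weld length L_w = 24.5 in. Treat welds as unit-width lines.
Centroid: x̄ = 2×6.5×3.25 / 24.5 = 1.724 in from the vertical weld.
Polar moment about centroid: J = I_x + I_y = [11.5³/12 + 2×6.5×5.75²] + [11.5×1.724² + 2(6.5³/12 + 6.5×1.526²)] = 666.8 in³.
Direct shear f_v = P/L_w = 53.9 / 24.5 = 2.2 kip/in (vertical).
Torsion M = P·e = 53.9 × 6 = 323.4 kip·in.
Critical point at (x, y) = (4.776, 5.75) from centroid. f_tx = M·y/J = 2.789 kip/in; f_ty = M·x/J = 2.316 kip/in.
Resultant f_max = √[f_tx² + (f_v + f_ty)²] = √[2.789² + (2.2 + 2.316)²] = 5.308 kip/in.
Capacity per unit length: φr_n = 0.75 × 0.6 × 100 × (0.707 × 0.3125) = 9.942 kip/in.
5.308 ≤ 9.942 → adequate.

f_max ≈ 5.31 kip/in; adequate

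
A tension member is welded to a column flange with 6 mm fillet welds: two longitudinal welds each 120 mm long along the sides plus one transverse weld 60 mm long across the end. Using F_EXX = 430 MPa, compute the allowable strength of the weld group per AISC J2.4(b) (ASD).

R_n/Ω ≈ 164 kN

t_e = 0.707 × 6 = 4.242 mm.
R_nwl = 0.6 × 430 × 4.242 × 240 × 10⁻³ = 262.7 kN (longitudinal, 2 welds).
R_nwt = 0.6 × 430 × 4.242 × 60 × 10⁻³ = 65.67 kN (transverse, base value).
(i) R_nwl + R_nwt = 328.3 kN; (ii) 0.85 R_nwl + 1.5 R_nwt = 321.8 kN.
R_n = max = 328.3 kN [governs: (i)]; R_n/Ω = 164.2 kN.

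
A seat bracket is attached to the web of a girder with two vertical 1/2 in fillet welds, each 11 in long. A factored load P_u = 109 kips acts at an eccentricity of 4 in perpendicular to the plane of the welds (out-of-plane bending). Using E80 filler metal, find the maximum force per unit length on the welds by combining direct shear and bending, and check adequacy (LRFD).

f_max ≈ 11.9 kip/in; adequate

E80XX → F_EXX = 80 ksi.
L_w = 2 × 11 = 22 in; section modulus (unit throat) S = 2 × L²/6 = 40.33 in².
Direct shear f_v = P/L_w = 109/22 = 4.955 kip/in.
Moment M = P × e = 109 × 4 = 436 kip·in; bending f_b = M/S = 10.81 kip/in.
f_max = √(f_v² + f_b²) = √(4.955² + 10.81²) = 11.89 kip/in.
φr_n = 0.75 × 0.6 × 80 × (0.707 × 0.5) = 12.73 kip/in → adequate.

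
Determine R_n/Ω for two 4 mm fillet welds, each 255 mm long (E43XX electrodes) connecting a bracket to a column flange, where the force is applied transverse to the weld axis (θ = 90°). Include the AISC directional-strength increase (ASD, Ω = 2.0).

E43XX → F_EXX = 430 MPa.
t_e = 0.707 × 4 = 2.828 mm; A_we = 2.828 × 510 = 1442 mm².
Directional factor: 1.0 + 0.5 sin^1.5(90°) = 1.5.
F_nw = 0.6 × 430 × 1.5 = 387 MPa.
R_n/Ω = (387 × 1442) / 2.0 × 10⁻³ = 279.1 kN.

R_n/Ω ≈ 279 kN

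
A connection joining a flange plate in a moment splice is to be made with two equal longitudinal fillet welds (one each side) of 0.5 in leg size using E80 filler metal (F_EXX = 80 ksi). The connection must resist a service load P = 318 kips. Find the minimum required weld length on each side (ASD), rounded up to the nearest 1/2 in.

Throat t_e = 0.707 × 0.5 = 0.3535 in.
r_n/Ω = (0.6 × 80 × 0.3535) / 2.0 = 8.484 kip/in.
L_req = P / (r_n/Ω) = 318 / 8.484 = 37.48 in total.
Per side: 37.48 / 2 = 18.74 in.
Round up → use L = 19 in on each side.

L = 19 in on each side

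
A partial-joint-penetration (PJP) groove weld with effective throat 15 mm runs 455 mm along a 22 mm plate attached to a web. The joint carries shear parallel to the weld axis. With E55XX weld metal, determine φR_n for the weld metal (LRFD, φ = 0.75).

E55XX → F_EXX = 550 MPa.
Effective throat (given) t_e = 15 mm.
A_we = 15 × 455 = 6825 mm².
F_nw = 0.6 F_EXX = 330 MPa.
φR_n = 0.75 × 330 × 6825 × 10⁻³ = 1689 kN.

φR_n ≈ 1690 kN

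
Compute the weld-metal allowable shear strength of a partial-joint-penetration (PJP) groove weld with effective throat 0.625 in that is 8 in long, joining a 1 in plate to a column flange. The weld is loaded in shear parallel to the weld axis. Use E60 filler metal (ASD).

R_n/Ω ≈ 90 kip

E60XX → F_EXX = 60 ksi.
Effective throat (given) t_e = 0.625 in.
A_we = 0.625 × 8 = 5 in².
F_nw = 0.6 F_EXX = 36 ksi.
R_n/Ω = (36 × 5) / 2.0 = 90 kip.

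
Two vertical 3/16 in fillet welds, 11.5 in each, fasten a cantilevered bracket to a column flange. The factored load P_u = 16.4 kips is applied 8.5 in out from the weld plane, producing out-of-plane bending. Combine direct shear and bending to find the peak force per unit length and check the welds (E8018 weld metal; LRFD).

f_max ≈ 3.24 kip/in; adequate

E80XX → F_EXX = 80 ksi.
L_w = 2 × 11.5 = 23 in; section modulus (unit throat) S = 2 × L²/6 = 44.08 in².
Direct shear f_v = P/L_w = 16.4/23 = 0.713 kip/in.
Moment M = P × e = 16.4 × 8.5 = 139.4 kip·in; bending f_b = M/S = 3.162 kip/in.
f_max = √(f_v² + f_b²) = √(0.713² + 3.162²) = 3.242 kip/in.
φr_n = 0.75 × 0.6 × 80 × (0.707 × 0.1875) = 4.772 kip/in → adequate.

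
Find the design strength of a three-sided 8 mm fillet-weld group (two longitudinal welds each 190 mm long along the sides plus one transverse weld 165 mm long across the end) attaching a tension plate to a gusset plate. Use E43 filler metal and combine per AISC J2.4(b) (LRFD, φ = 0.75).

φR_n ≈ 624 kN

E43XX → F_EXX = 430 MPa.
t_e = 0.707 × 8 = 5.656 mm.
R_nwl = 0.6 × 430 × 5.656 × 380 × 10⁻³ = 554.5 kN (longitudinal, 2 welds).
R_nwt = 0.6 × 430 × 5.656 × 165 × 10⁻³ = 240.8 kN (transverse, base value).
(i) R_nwl + R_nwt = 795.3 kN; (ii) 0.85 R_nwl + 1.5 R_nwt = 832.5 kN.
R_n = max = 832.5 kN [governs: (ii)]; φR_n = 624.4 kN.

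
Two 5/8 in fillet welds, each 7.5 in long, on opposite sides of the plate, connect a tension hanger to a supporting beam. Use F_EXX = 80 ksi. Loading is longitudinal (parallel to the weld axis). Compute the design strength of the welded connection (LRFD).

φR_n ≈ 239 kip

Effective throat t_e = 0.707 × 0.625 = 0.4419 in.
Total length L = 15 in; A_we = 0.4419 × 15 = 6.628 in².
F_nw = 0.6 F_EXX = 0.6 × 80 = 48 ksi.
φR_n = 0.75 × 48 × 6.628 = 238.6 kip.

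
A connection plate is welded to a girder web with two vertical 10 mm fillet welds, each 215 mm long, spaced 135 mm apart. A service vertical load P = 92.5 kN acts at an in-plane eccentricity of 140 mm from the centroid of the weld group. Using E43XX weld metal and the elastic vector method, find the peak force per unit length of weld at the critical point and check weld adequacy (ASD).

f_max ≈ 597 N/mm; adequate

E43XX → F_EXX = 430 MPa.
Total weld length L_w = 430 mm. Treat welds as unit-width lines.
Polar moment about centroid: J = 2[d³/12 + d(b/2)²] = 2[215³/12 + 215×67.5²] = 3616000 mm³.
Direct shear f_v = P/L_w = 92.5×10³ / 430 = 215.1 N/mm (vertical).
Torsion M = P·e = 92.5×10³ × 140 = 12950000 N·mm.
Critical point at (x, y) = (67.5, 107.5) from centroid. f_tx = M·y/J = 385 N/mm; f_ty = M·x/J = 241.8 N/mm.
Resultant f_max = √[f_tx² + (f_v + f_ty)²] = √[385² + (215.1 + 241.8)²] = 597.5 N/mm.
Capacity per unit length: r_n/Ω = (1/2.0) × 0.6 × 430 × (0.707 × 10) = 912 N/mm.
597.5 ≤ 912 → adequate.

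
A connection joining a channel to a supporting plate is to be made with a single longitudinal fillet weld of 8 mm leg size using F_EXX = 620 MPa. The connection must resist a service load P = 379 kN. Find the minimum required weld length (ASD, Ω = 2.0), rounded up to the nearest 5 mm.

Throat t_e = 0.707 × 8 = 5.656 mm.
r_n/Ω = (0.6 × 620 × 5.656) / 2.0 = 1052 N/mm = 1.052 kN/mm.
L_req = P / (r_n/Ω) = 379 / 1.052 = 360.3 mm total.
Round up → use L = 365 mm.

L = 365 mm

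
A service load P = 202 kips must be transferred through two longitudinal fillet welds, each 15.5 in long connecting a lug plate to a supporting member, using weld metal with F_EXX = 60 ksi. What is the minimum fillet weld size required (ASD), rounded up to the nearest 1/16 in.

w = 9/16 in

Total weld length L = 31 in.
Required throat t_e = P × Ω / (0.6 F_EXX × L) = 202 × 2.0 / (0.6 × 60 × 31) = 0.362 in.
Required leg w = t_e / 0.707 = 0.512 in → use 9/16 in.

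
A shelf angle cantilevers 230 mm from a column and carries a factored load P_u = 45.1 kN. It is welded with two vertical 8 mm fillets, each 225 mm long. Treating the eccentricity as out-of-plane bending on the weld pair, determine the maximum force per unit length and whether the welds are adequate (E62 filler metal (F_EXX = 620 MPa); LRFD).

L_w = 2 × 225 = 450 mm; section modulus (unit throat) S = 2 × L²/6 = 16880 mm².
Direct shear f_v = P/L_w = 45.1×10³/450 = 100.2 N/mm.
Moment M = P × e = 45.1×10³ × 230 = 10373000 N·mm; bending f_b = M/S = 614.7 N/mm.
f_max = √(f_v² + f_b²) = √(100.2² + 614.7²) = 622.8 N/mm.
φr_n = 0.75 × 0.6 × 620 × (0.707 × 8) = 1578 N/mm → adequate.

f_max ≈ 623 N/mm; adequate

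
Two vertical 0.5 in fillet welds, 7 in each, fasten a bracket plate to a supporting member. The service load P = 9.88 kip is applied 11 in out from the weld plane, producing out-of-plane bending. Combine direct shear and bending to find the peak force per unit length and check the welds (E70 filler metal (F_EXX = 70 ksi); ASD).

f_max ≈ 6.69 kip/in; adequate

L_w = 2 × 7 = 14 in; section modulus (unit throat) S = 2 × L²/6 = 16.33 in².
Direct shear f_v = P/L_w = 9.88/14 = 0.7057 kip/in.
Moment M = P × e = 9.88 × 11 = 108.68 kip·in; bending f_b = M/S = 6.654 kip/in.
f_max = √(f_v² + f_b²) = √(0.7057² + 6.654²) = 6.691 kip/in.
r_n/Ω = (1/2.0) × 0.6 × 70 × (0.707 × 0.5) = 7.423 kip/in → adequate.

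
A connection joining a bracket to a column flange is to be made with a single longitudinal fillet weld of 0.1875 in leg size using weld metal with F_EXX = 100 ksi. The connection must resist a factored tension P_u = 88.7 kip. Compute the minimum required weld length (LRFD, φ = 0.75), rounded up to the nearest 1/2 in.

Throat t_e = 0.707 × 0.1875 = 0.1326 in.
φr_n = 0.75 × 0.6 × 100 × 0.1326 = 5.965 kip/in.
L_req = P_u / φr_n = 88.7 / 5.965 = 14.87 in total.
Round up → use L = 15 in.

L = 15 in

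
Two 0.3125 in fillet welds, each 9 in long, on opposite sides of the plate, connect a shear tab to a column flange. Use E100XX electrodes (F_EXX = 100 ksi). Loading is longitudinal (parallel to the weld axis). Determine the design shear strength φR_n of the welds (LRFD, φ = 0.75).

Effective throat t_e = 0.707 × 0.3125 = 0.2209 in.
Total length L = 18 in; A_we = 0.2209 × 18 = 3.977 in².
F_nw = 0.6 F_EXX = 0.6 × 100 = 60 ksi.
φR_n = 0.75 × 60 × 3.977 = 179 kip.

φR_n ≈ 179 kip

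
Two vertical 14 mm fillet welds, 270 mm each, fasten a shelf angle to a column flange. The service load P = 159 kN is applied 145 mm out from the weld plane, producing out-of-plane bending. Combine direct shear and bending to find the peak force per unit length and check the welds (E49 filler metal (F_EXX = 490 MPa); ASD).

f_max ≈ 993 N/mm; adequate

L_w = 2 × 270 = 540 mm; section modulus (unit throat) S = 2 × L²/6 = 24300 mm².
Direct shear f_v = P/L_w = 159×10³/540 = 294.4 N/mm.
Moment M = P × e = 159×10³ × 145 = 23055000 N·mm; bending f_b = M/S = 948.8 N/mm.
f_max = √(f_v² + f_b²) = √(294.4² + 948.8²) = 993.4 N/mm.
r_n/Ω = (1/2.0) × 0.6 × 490 × (0.707 × 14) = 1455 N/mm → adequate.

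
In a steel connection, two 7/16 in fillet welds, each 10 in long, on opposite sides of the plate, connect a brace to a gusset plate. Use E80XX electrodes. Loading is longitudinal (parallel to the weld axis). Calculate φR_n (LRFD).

E80XX → F_EXX = 80 ksi.
Effective throat t_e = 0.707 × 0.4375 = 0.3093 in.
Total length L = 20 in; A_we = 0.3093 × 20 = 6.186 in².
F_nw = 0.6 F_EXX = 0.6 × 80 = 48 ksi.
φR_n = 0.75 × 48 × 6.186 = 222.7 kips.

φR_n ≈ 223 kips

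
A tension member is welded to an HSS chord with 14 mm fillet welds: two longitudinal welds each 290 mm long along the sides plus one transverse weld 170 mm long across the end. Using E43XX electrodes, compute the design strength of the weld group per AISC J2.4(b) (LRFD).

φR_n ≈ 1440 kN

E43XX → F_EXX = 430 MPa.
t_e = 0.707 × 14 = 9.898 mm.
R_nwl = 0.6 × 430 × 9.898 × 580 × 10⁻³ = 1481 kN (longitudinal, 2 welds).
R_nwt = 0.6 × 430 × 9.898 × 170 × 10⁻³ = 434.1 kN (transverse, base value).
(i) R_nwl + R_nwt = 1915 kN; (ii) 0.85 R_nwl + 1.5 R_nwt = 1910 kN.
R_n = max = 1915 kN [governs: (i)]; φR_n = 1436 kN.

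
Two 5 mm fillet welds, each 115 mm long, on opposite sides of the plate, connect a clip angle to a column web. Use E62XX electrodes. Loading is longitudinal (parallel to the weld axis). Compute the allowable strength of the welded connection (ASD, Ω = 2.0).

E62XX → F_EXX = 620 MPa.
Effective throat t_e = 0.707 × 5 = 3.535 mm.
Total length L = 230 mm; A_we = 3.535 × 230 = 813 mm².
F_nw = 0.6 F_EXX = 0.6 × 620 = 372 MPa.
R_n = 372 × 813 × 10⁻³ = 302.5 kN; R_n/Ω = 302.5/2.0 = 151.2 kN.

R_n/Ω ≈ 151 kN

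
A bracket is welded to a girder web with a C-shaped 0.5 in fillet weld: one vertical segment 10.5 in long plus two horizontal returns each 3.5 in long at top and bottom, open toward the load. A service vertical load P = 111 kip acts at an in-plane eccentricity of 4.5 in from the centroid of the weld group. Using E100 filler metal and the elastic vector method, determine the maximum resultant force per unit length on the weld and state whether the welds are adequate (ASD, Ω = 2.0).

E100XX → F_EXX = 100 ksi.
Total weld length L_w = 17.5 in. Treat welds as unit-width lines.
Centroid: x̄ = 2×3.5×1.75 / 17.5 = 0.7 in from the vertical weld.
Polar moment about centroid: J = I_x + I_y = [10.5³/12 + 2×3.5×5.25²] + [10.5×0.7² + 2(3.5³/12 + 3.5×1.05²)] = 309.4 in³.
Direct shear f_v = P/L_w = 111 / 17.5 = 6.343 kip/in (vertical).
Torsion M = P·e = 111 × 4.5 = 499.5 kip·in.
Critical point at (x, y) = (2.8, 5.25) from centroid. f_tx = M·y/J = 8.475 kip/in; f_ty = M·x/J = 4.52 kip/in.
Resultant f_max = √[f_tx² + (f_v + f_ty)²] = √[8.475² + (6.343 + 4.52)²] = 13.78 kip/in.
Capacity per unit length: r_n/Ω = (1/2.0) × 0.6 × 100 × (0.707 × 0.5) = 10.6 kip/in.
13.78 > 10.6 → NOT adequate.

f_max ≈ 13.8 kip/in; NOT adequate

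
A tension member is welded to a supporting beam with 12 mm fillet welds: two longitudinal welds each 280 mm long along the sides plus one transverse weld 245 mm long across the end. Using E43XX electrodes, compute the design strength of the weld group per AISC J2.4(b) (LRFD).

φR_n ≈ 1380 kN

E43XX → F_EXX = 430 MPa.
t_e = 0.707 × 12 = 8.484 mm.
R_nwl = 0.6 × 430 × 8.484 × 560 × 10⁻³ = 1226 kN (longitudinal, 2 welds).
R_nwt = 0.6 × 430 × 8.484 × 245 × 10⁻³ = 536.3 kN (transverse, base value).
(i) R_nwl + R_nwt = 1762 kN; (ii) 0.85 R_nwl + 1.5 R_nwt = 1846 kN.
R_n = max = 1846 kN [governs: (ii)]; φR_n = 1385 kN.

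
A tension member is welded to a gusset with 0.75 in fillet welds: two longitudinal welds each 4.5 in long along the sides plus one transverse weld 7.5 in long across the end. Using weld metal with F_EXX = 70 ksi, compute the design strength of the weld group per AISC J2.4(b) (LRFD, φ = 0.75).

t_e = 0.707 × 0.75 = 0.5302 in.
R_nwl = 0.6 × 70 × 0.5302 × 9 = 200.4 kip (longitudinal, 2 welds).
R_nwt = 0.6 × 70 × 0.5302 × 7.5 = 167 kip (transverse, base value).
(i) R_nwl + R_nwt = 367.5 kip; (ii) 0.85 R_nwl + 1.5 R_nwt = 420.9 kip.
R_n = max = 420.9 kip [governs: (ii)]; φR_n = 315.7 kip.

φR_n ≈ 316 kip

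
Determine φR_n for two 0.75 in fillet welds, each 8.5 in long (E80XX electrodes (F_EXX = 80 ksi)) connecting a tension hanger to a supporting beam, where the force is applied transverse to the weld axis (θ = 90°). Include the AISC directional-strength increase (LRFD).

t_e = 0.707 × 0.75 = 0.5302 in; A_we = 0.5302 × 17 = 9.014 in².
Directional factor: 1.0 + 0.5 sin^1.5(90°) = 1.5.
F_nw = 0.6 × 80 × 1.5 = 72 ksi.
φR_n = 0.75 × 72 × 9.014 = 486.8 kips.

φR_n ≈ 487 kips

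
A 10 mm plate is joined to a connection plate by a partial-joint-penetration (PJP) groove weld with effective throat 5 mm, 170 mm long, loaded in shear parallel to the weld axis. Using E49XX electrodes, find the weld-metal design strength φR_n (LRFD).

φR_n ≈ 187 kN

E49XX → F_EXX = 490 MPa.
Effective throat (given) t_e = 5 mm.
A_we = 5 × 170 = 850 mm².
F_nw = 0.6 F_EXX = 294 MPa.
φR_n = 0.75 × 294 × 850 × 10⁻³ = 187.4 kN.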